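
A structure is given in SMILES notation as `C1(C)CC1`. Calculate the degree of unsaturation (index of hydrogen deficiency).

1

Atom tally by fragment:
  cyclopropane ring core → C:3 H:6
  (− 1 ring H displaced by substituents)
  + CH3 → C:1 H:3
Element totals:
  C: 4
  H: 8
Molecular formula: C4H8.
DoU = (2C + 2 + N − H − X) / 2 = (2·4 + 2 + 0 − 8 − 0) / 2 = 1.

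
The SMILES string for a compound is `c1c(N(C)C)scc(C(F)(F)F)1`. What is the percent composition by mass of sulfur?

16.42%

Atom tally by fragment:
  thiophene ring core → C:4 H:4 S:1
  (− 2 ring H displaced by substituents)
  + N(CH3)2 → N:1 C:2 H:6
  + CF3 → C:1 F:3
Element totals:
  C: 7
  H: 8
  F: 3
  N: 1
  S: 1
Molecular formula: C7H8F3NS.
Molar mass = 195.202 g/mol.
Mass from S: 1 × 32.06 = 32.060 g/mol.
%S = 32.060 / 195.202 × 100 = 16.42%.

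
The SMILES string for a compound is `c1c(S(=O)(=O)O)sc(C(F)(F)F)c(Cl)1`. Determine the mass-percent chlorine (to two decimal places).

13.30%

Atom tally by fragment:
  thiophene ring core → C:4 H:4 S:1
  (− 3 ring H displaced by substituents)
  + SO3H → S:1 O:3 H:1
  + CF3 → C:1 F:3
  + Cl → Cl:1
Element totals:
  C: 5
  H: 2
  Cl: 1
  F: 3
  O: 3
  S: 2
Molecular formula: C5H2ClF3O3S2.
Molar mass = 266.632 g/mol.
Mass from Cl: 1 × 35.45 = 35.450 g/mol.
%Cl = 35.450 / 266.632 × 100 = 13.30%.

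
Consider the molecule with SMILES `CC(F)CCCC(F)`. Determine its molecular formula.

C6H12F2

Atom tally by fragment:
  CH3 → C:1 H:3
  CH(F) → C:1 H:1 F:1
  CH2 → C:1 H:2
  CH2 → C:1 H:2
  CH2 → C:1 H:2
  CH2F → C:1 H:2 F:1
Element totals:
  C: 6
  H: 12
  F: 2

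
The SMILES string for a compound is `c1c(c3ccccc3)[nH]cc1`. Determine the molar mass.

143.19 g/mol

Atom tally by fragment:
  pyrrole ring core → C:4 H:5 N:1
  (− 1 ring H displaced by substituents)
  + C6H5 → C:6 H:5
Element totals:
  C: 10
  H: 9
  N: 1
Molecular formula: C10H9N.
  M = 10(12.011) + 9(1.008) + 14.007
    = 120.110 + 9.072 + 14.007 = 143.189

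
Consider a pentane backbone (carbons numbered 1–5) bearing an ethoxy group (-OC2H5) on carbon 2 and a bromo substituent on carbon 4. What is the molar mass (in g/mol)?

195.10 g/mol

Atom tally by fragment:
  CH3 → C:1 H:3
  CH(OC2H5) → C:3 H:6 O:1
  CH2 → C:1 H:2
  CH(Br) → C:1 H:1 Br:1
  CH3 → C:1 H:3
Element totals:
  C: 7
  H: 15
  Br: 1
  O: 1
Molecular formula: C7H15BrO.
  M = 7(12.011) + 15(1.008) + 79.904 + 15.999
    = 84.077 + 15.120 + 79.904 + 15.999 = 195.100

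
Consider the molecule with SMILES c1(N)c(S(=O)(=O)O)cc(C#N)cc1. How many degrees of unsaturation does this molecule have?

Atom tally by fragment:
  benzene ring core → C:6 H:6
  (− 3 ring H displaced by substituents)
  + NH2 → N:1 H:2
  + SO3H → S:1 O:3 H:1
  + CN → C:1 N:1
Element totals:
  C: 7
  H: 6
  N: 2
  O: 3
  S: 1
Molecular formula: C7H6N2O3S.
DoU = (2C + 2 + N − H − X) / 2 = (2·7 + 2 + 2 − 6 − 0) / 2 = 6.

6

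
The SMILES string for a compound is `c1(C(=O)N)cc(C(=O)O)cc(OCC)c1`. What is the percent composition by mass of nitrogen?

Atom tally by fragment:
  benzene ring core → C:6 H:6
  (− 3 ring H displaced by substituents)
  + CONH2 → C:1 H:2 O:1 N:1
  + COOH → C:1 H:1 O:2
  + OC2H5 → C:2 H:5 O:1
Element totals:
  C: 10
  H: 11
  N: 1
  O: 4
Molecular formula: C10H11NO4.
Molar mass = 209.201 g/mol.
Mass from N: 1 × 14.007 = 14.007 g/mol.
%N = 14.007 / 209.201 × 100 = 6.70%.

6.70%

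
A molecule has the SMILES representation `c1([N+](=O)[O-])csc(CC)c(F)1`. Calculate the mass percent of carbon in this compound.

Atom tally by fragment:
  thiophene ring core → C:4 H:4 S:1
  (− 3 ring H displaced by substituents)
  + NO2 → N:1 O:2
  + C2H5 → C:2 H:5
  + F → F:1
Element totals:
  C: 6
  H: 6
  F: 1
  N: 1
  O: 2
  S: 1
Molecular formula: C6H6FNO2S.
Molar mass = 175.177 g/mol.
Mass from C: 6 × 12.011 = 72.066 g/mol.
%C = 72.066 / 175.177 × 100 = 41.14%.

41.14%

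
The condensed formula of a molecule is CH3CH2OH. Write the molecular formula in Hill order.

Atom tally by fragment:
  CH3 → C:1 H:3
  CH2OH → C:1 H:3 O:1
Element totals:
  C: 2
  H: 6
  O: 1

C2H6O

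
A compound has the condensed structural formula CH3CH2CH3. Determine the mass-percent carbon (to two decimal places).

81.71%

Element totals:
  C: 3
  H: 8
Molecular formula: C3H8.
Molar mass = 44.097 g/mol.
Mass from C: 3 × 12.011 = 36.033 g/mol.
%C = 36.033 / 44.097 × 100 = 81.71%.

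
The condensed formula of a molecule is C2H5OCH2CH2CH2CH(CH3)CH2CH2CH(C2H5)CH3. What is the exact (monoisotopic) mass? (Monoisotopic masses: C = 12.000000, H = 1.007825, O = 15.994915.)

Element totals:
  C: 13
  H: 28
  O: 1
Molecular formula: C13H28O.
  M = 13(12.0) + 28(1.007825) + 15.994915
    = 156.000000 + 28.219100 + 15.994915 = 200.214015

200.2140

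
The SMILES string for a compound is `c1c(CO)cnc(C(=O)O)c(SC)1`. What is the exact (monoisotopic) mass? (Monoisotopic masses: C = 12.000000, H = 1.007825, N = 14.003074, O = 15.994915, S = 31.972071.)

Atom tally by fragment:
  pyridine ring core → C:5 H:5 N:1
  (− 3 ring H displaced by substituents)
  + CH2OH → C:1 H:3 O:1
  + COOH → C:1 H:1 O:2
  + SCH3 → C:1 H:3 S:1
Element totals:
  C: 8
  H: 9
  N: 1
  O: 3
  S: 1
Molecular formula: C8H9NO3S.
  M = 8(12.0) + 9(1.007825) + 14.003074 + 3(15.994915) + 31.972071
    = 96.000000 + 9.070425 + 14.003074 + 47.984745 + 31.972071 = 199.030315

199.0303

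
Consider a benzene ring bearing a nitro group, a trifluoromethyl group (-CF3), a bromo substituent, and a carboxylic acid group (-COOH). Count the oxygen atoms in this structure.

4

Atom tally by fragment:
  benzene ring core → C:6 H:6
  (− 4 ring H displaced by substituents)
  + NO2 → N:1 O:2
  + CF3 → C:1 F:3
  + Br → Br:1
  + COOH → C:1 H:1 O:2
Element totals:
  C: 8
  H: 3
  Br: 1
  F: 3
  N: 1
  O: 4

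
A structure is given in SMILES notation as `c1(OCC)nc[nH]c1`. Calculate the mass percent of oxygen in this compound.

Atom tally by fragment:
  imidazole ring core → C:3 H:4 N:2
  (− 1 ring H displaced by substituents)
  + OC2H5 → C:2 H:5 O:1
Element totals:
  C: 5
  H: 8
  N: 2
  O: 1
Molecular formula: C5H8N2O.
Molar mass = 112.132 g/mol.
Mass from O: 1 × 15.999 = 15.999 g/mol.
%O = 15.999 / 112.132 × 100 = 14.27%.

14.27%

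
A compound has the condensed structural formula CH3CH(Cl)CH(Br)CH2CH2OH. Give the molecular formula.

C5H10BrClO

Element totals:
  C: 5
  H: 10
  Br: 1
  Cl: 1
  O: 1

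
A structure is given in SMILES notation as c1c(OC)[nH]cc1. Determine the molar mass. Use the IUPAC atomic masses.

97.12 g/mol

Atom tally by fragment:
  pyrrole ring core → C:4 H:5 N:1
  (− 1 ring H displaced by substituents)
  + OCH3 → C:1 H:3 O:1
Element totals:
  C: 5
  H: 7
  N: 1
  O: 1
Molecular formula: C5H7NO.
  M = 5(12.011) + 7(1.008) + 14.007 + 15.999
    = 60.055 + 7.056 + 14.007 + 15.999 = 97.117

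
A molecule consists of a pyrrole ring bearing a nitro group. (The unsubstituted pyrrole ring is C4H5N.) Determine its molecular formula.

Atom tally by fragment:
  pyrrole ring core → C:4 H:5 N:1
  (− 1 ring H displaced by substituents)
  + NO2 → N:1 O:2
Element totals:
  C: 4
  H: 4
  N: 2
  O: 2

C4H4N2O2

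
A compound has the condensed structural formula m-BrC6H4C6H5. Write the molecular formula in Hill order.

C12H9Br

Atom tally by fragment:
  benzene ring core → C:6 H:6
  (− 2 ring H displaced by substituents)
  + Br → Br:1
  + C6H5 → C:6 H:5
Element totals:
  C: 12
  H: 9
  Br: 1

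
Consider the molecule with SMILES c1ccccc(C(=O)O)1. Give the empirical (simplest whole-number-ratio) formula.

Atom tally by fragment:
  benzene ring core → C:6 H:6
  (− 1 ring H displaced by substituents)
  + COOH → C:1 H:1 O:2
Element totals:
  C: 7
  H: 6
  O: 2
Molecular formula: C7H6O2.
gcd of subscripts (7, 6, 2) = 1, so the empirical formula equals the molecular formula.

C7H6O2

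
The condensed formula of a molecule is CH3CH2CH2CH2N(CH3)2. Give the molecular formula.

C6H15N

Atom tally by fragment:
  CH3 → C:1 H:3
  CH2 → C:1 H:2
  CH2 → C:1 H:2
  CH2N(CH3)2 → C:3 H:8 N:1
Element totals:
  C: 6
  H: 15
  N: 1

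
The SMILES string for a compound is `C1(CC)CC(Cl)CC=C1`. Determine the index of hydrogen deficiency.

Atom tally by fragment:
  cyclohexene ring core → C:6 H:10
  (− 2 ring H displaced by substituents)
  + C2H5 → C:2 H:5
  + Cl → Cl:1
Element totals:
  C: 8
  H: 13
  Cl: 1
Molecular formula: C8H13Cl.
DoU = (2C + 2 + N − H − X) / 2 = (2·8 + 2 + 0 − 13 − 1) / 2 = 2.

2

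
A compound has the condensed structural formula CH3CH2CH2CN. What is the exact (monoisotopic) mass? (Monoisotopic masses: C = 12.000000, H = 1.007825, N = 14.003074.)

69.0578

Atom tally by fragment:
  CH3 → C:1 H:3
  CH2 → C:1 H:2
  CH2CN → C:2 H:2 N:1
Element totals:
  C: 4
  H: 7
  N: 1
Molecular formula: C4H7N.
  M = 4(12.0) + 7(1.007825) + 14.003074
    = 48.000000 + 7.054775 + 14.003074 = 69.057849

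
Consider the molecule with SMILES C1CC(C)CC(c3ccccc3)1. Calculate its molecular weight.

Atom tally by fragment:
  cyclopentane ring core → C:5 H:10
  (− 2 ring H displaced by substituents)
  + CH3 → C:1 H:3
  + C6H5 → C:6 H:5
Element totals:
  C: 12
  H: 16
Molecular formula: C12H16.
  M = 12(12.011) + 16(1.008)
    = 144.132 + 16.128 = 160.260

160.26 g/mol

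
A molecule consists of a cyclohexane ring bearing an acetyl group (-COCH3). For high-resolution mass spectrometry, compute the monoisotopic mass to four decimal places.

126.1045

Atom tally by fragment:
  cyclohexane ring core → C:6 H:12
  (− 1 ring H displaced by substituents)
  + COCH3 → C:2 H:3 O:1
Element totals:
  C: 8
  H: 14
  O: 1
Molecular formula: C8H14O.
  M = 8(12.0) + 14(1.007825) + 15.994915
    = 96.000000 + 14.109550 + 15.994915 = 126.104465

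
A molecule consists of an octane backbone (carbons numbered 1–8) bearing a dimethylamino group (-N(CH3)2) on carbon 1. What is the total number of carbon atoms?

10

Atom tally by fragment:
  (CH3)2NCH2 → C:3 H:8 N:1
  CH2 → C:1 H:2
  CH2 → C:1 H:2
  CH2 → C:1 H:2
  CH2 → C:1 H:2
  CH2 → C:1 H:2
  CH2 → C:1 H:2
  CH3 → C:1 H:3
Element totals:
  C: 10
  H: 23
  N: 1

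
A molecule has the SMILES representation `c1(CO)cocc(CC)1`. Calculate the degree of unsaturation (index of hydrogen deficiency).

3

Atom tally by fragment:
  furan ring core → C:4 H:4 O:1
  (− 2 ring H displaced by substituents)
  + CH2OH → C:1 H:3 O:1
  + C2H5 → C:2 H:5
Element totals:
  C: 7
  H: 10
  O: 2
Molecular formula: C7H10O2.
DoU = (2C + 2 + N − H − X) / 2 = (2·7 + 2 + 0 − 10 − 0) / 2 = 3.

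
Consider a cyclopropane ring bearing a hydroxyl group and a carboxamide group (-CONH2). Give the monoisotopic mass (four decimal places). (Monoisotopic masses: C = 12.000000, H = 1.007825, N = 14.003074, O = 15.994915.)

101.0477

Atom tally by fragment:
  cyclopropane ring core → C:3 H:6
  (− 2 ring H displaced by substituents)
  + OH → O:1 H:1
  + CONH2 → C:1 H:2 O:1 N:1
Element totals:
  C: 4
  H: 7
  N: 1
  O: 2
Molecular formula: C4H7NO2.
  M = 4(12.0) + 7(1.007825) + 14.003074 + 2(15.994915)
    = 48.000000 + 7.054775 + 14.003074 + 31.989830 = 101.047679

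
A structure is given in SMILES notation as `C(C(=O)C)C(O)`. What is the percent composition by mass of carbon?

Atom tally by fragment:
  CH3COCH2 → C:3 H:5 O:1
  CH2OH → C:1 H:3 O:1
Element totals:
  C: 4
  H: 8
  O: 2
Molecular formula: C4H8O2.
Molar mass = 88.106 g/mol.
Mass from C: 4 × 12.011 = 48.044 g/mol.
%C = 48.044 / 88.106 × 100 = 54.53%.

54.53%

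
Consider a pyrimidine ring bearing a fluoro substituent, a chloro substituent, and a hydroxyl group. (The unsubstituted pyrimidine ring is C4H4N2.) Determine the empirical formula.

Atom tally by fragment:
  pyrimidine ring core → C:4 H:4 N:2
  (− 3 ring H displaced by substituents)
  + F → F:1
  + Cl → Cl:1
  + OH → O:1 H:1
Element totals:
  C: 4
  H: 2
  Cl: 1
  F: 1
  N: 2
  O: 1
Molecular formula: C4H2ClFN2O.
gcd of subscripts (4, 1, 1, 2, 2, 1) = 1, so the empirical formula equals the molecular formula.

C4H2ClFN2O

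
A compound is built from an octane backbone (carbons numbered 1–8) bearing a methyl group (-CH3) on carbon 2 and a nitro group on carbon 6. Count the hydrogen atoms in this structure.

Atom tally by fragment:
  CH3 → C:1 H:3
  CH(CH3) → C:2 H:4
  CH2 → C:1 H:2
  CH2 → C:1 H:2
  CH2 → C:1 H:2
  CH(NO2) → C:1 H:1 N:1 O:2
  CH2 → C:1 H:2
  CH3 → C:1 H:3
Element totals:
  C: 9
  H: 19
  N: 1
  O: 2

19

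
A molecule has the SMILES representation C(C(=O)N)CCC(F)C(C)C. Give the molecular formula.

C8H16FNO

Atom tally by fragment:
  H2NOCCH2 → C:2 H:4 O:1 N:1
  CH2 → C:1 H:2
  CH2 → C:1 H:2
  CH(F) → C:1 H:1 F:1
  CH(CH3) → C:2 H:4
  CH3 → C:1 H:3
Element totals:
  C: 8
  H: 16
  F: 1
  N: 1
  O: 1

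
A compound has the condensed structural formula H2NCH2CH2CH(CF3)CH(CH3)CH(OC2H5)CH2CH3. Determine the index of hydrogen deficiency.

Atom tally by fragment:
  H2NCH2 → C:1 H:4 N:1
  CH2 → C:1 H:2
  CH(CF3) → C:2 H:1 F:3
  CH(CH3) → C:2 H:4
  CH(OC2H5) → C:3 H:6 O:1
  CH2 → C:1 H:2
  CH3 → C:1 H:3
Element totals:
  C: 11
  H: 22
  F: 3
  N: 1
  O: 1
Molecular formula: C11H22F3NO.
DoU = (2C + 2 + N − H − X) / 2 = (2·11 + 2 + 1 − 22 − 3) / 2 = 0.

0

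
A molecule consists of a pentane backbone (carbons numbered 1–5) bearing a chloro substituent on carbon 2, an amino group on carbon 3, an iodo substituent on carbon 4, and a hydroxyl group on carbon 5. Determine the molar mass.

Atom tally by fragment:
  CH3 → C:1 H:3
  CH(Cl) → C:1 H:1 Cl:1
  CH(NH2) → C:1 H:3 N:1
  CH(I) → C:1 H:1 I:1
  CH2OH → C:1 H:3 O:1
Element totals:
  C: 5
  H: 11
  Cl: 1
  I: 1
  N: 1
  O: 1
Molecular formula: C5H11ClINO.
  M = 5(12.011) + 11(1.008) + 35.45 + 126.904 + 14.007 + 15.999
    = 60.055 + 11.088 + 35.450 + 126.904 + 14.007 + 15.999 = 263.503

263.50 g/mol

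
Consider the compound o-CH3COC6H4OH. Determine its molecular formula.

Atom tally by fragment:
  benzene ring core → C:6 H:6
  (− 2 ring H displaced by substituents)
  + COCH3 → C:2 H:3 O:1
  + OH → O:1 H:1
Element totals:
  C: 8
  H: 8
  O: 2

C8H8O2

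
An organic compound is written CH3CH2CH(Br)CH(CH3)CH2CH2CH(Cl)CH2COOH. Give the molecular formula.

C10H18BrClO2

Element totals:
  C: 10
  H: 18
  Br: 1
  Cl: 1
  O: 2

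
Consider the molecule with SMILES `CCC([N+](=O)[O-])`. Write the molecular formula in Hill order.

Atom tally by fragment:
  CH3 → C:1 H:3
  CH2 → C:1 H:2
  CH2NO2 → C:1 H:2 N:1 O:2
Element totals:
  C: 3
  H: 7
  N: 1
  O: 2

C3H7NO2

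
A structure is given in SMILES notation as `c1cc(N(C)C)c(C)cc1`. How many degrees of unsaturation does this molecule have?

4

Atom tally by fragment:
  benzene ring core → C:6 H:6
  (− 2 ring H displaced by substituents)
  + N(CH3)2 → N:1 C:2 H:6
  + CH3 → C:1 H:3
Element totals:
  C: 9
  H: 13
  N: 1
Molecular formula: C9H13N.
DoU = (2C + 2 + N − H − X) / 2 = (2·9 + 2 + 1 − 13 − 0) / 2 = 4.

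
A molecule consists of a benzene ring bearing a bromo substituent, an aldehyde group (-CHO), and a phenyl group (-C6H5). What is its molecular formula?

C13H9BrO

Atom tally by fragment:
  benzene ring core → C:6 H:6
  (− 3 ring H displaced by substituents)
  + Br → Br:1
  + CHO → C:1 H:1 O:1
  + C6H5 → C:6 H:5
Element totals:
  C: 13
  H: 9
  Br: 1
  O: 1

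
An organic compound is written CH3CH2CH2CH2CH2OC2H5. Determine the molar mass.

Element totals:
  C: 7
  H: 16
  O: 1
Molecular formula: C7H16O.
  M = 7(12.011) + 16(1.008) + 15.999
    = 84.077 + 16.128 + 15.999 = 116.204

116.20 g/mol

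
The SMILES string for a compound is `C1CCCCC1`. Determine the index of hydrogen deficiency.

1

Atom tally by fragment:
  cyclohexane ring core → C:6 H:12
Element totals:
  C: 6
  H: 12
Molecular formula: C6H12.
DoU = (2C + 2 + N − H − X) / 2 = (2·6 + 2 + 0 − 12 − 0) / 2 = 1.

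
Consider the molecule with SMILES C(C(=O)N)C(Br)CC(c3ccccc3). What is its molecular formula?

Atom tally by fragment:
  H2NOCCH2 → C:2 H:4 O:1 N:1
  CH(Br) → C:1 H:1 Br:1
  CH2 → C:1 H:2
  CH2C6H5 → C:7 H:7
Element totals:
  C: 11
  H: 14
  Br: 1
  N: 1
  O: 1

C11H14BrNO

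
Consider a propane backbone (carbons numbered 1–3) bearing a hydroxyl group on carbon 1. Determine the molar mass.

60.10 g/mol

Atom tally by fragment:
  HOCH2 → C:1 H:3 O:1
  CH2 → C:1 H:2
  CH3 → C:1 H:3
Element totals:
  C: 3
  H: 8
  O: 1
Molecular formula: C3H8O.
  M = 3(12.011) + 8(1.008) + 15.999
    = 36.033 + 8.064 + 15.999 = 60.096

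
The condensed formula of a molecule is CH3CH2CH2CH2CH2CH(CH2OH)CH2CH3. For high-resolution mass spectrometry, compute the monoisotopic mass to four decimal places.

144.1514

Element totals:
  C: 9
  H: 20
  O: 1
Molecular formula: C9H20O.
  M = 9(12.0) + 20(1.007825) + 15.994915
    = 108.000000 + 20.156500 + 15.994915 = 144.151415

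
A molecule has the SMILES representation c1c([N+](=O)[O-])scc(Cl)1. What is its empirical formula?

Atom tally by fragment:
  thiophene ring core → C:4 H:4 S:1
  (− 2 ring H displaced by substituents)
  + NO2 → N:1 O:2
  + Cl → Cl:1
Element totals:
  C: 4
  H: 2
  Cl: 1
  N: 1
  O: 2
  S: 1
Molecular formula: C4H2ClNO2S.
gcd of subscripts (4, 1, 2, 1, 2, 1) = 1, so the empirical formula equals the molecular formula.

C4H2ClNO2S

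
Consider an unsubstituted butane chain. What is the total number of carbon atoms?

Atom tally by fragment:
  CH3 → C:1 H:3
  CH2 → C:1 H:2
  CH2 → C:1 H:2
  CH3 → C:1 H:3
Element totals:
  C: 4
  H: 10

4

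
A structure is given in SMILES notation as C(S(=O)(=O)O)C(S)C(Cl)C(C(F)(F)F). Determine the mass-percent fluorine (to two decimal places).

Atom tally by fragment:
  HO3SCH2 → C:1 H:3 S:1 O:3
  CH(SH) → C:1 H:2 S:1
  CH(Cl) → C:1 H:1 Cl:1
  CH2CF3 → C:2 H:2 F:3
Element totals:
  C: 5
  H: 8
  Cl: 1
  F: 3
  O: 3
  S: 2
Molecular formula: C5H8ClF3O3S2.
Molar mass = 272.680 g/mol.
Mass from F: 3 × 18.998 = 56.994 g/mol.
%F = 56.994 / 272.680 × 100 = 20.90%.

20.90%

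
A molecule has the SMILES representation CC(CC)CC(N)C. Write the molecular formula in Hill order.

Atom tally by fragment:
  CH3 → C:1 H:3
  CH(C2H5) → C:3 H:6
  CH2 → C:1 H:2
  CH(NH2) → C:1 H:3 N:1
  CH3 → C:1 H:3
Element totals:
  C: 7
  H: 17
  N: 1

C7H17N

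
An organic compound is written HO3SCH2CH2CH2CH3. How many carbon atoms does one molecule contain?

Atom tally by fragment:
  HO3SCH2 → C:1 H:3 S:1 O:3
  CH2 → C:1 H:2
  CH2 → C:1 H:2
  CH3 → C:1 H:3
Element totals:
  C: 4
  H: 10
  O: 3
  S: 1

4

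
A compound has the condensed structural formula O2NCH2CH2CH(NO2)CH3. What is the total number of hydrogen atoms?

Element totals:
  C: 4
  H: 8
  N: 2
  O: 4

8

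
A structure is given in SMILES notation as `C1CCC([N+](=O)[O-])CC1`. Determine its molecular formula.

C6H11NO2

Atom tally by fragment:
  cyclohexane ring core → C:6 H:12
  (− 1 ring H displaced by substituents)
  + NO2 → N:1 O:2
Element totals:
  C: 6
  H: 11
  N: 1
  O: 2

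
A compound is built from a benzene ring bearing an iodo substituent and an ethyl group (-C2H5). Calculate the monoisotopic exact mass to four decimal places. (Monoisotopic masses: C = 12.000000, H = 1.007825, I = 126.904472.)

Atom tally by fragment:
  benzene ring core → C:6 H:6
  (− 2 ring H displaced by substituents)
  + I → I:1
  + C2H5 → C:2 H:5
Element totals:
  C: 8
  H: 9
  I: 1
Molecular formula: C8H9I.
  M = 8(12.0) + 9(1.007825) + 126.904472
    = 96.000000 + 9.070425 + 126.904472 = 231.974897

231.9749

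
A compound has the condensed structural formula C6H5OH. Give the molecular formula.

C6H6O

Atom tally by fragment:
  benzene ring core → C:6 H:6
  (− 1 ring H displaced by substituents)
  + OH → O:1 H:1
Element totals:
  C: 6
  H: 6
  O: 1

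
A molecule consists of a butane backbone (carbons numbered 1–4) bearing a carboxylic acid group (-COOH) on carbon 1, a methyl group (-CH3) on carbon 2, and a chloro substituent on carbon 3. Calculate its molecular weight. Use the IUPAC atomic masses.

Atom tally by fragment:
  HOOCCH2 → C:2 H:3 O:2
  CH(CH3) → C:2 H:4
  CH(Cl) → C:1 H:1 Cl:1
  CH3 → C:1 H:3
Element totals:
  C: 6
  H: 11
  Cl: 1
  O: 2
Molecular formula: C6H11ClO2.
  M = 6(12.011) + 11(1.008) + 35.45 + 2(15.999)
    = 72.066 + 11.088 + 35.450 + 31.998 = 150.602

150.60 g/mol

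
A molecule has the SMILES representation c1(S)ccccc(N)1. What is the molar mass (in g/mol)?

Atom tally by fragment:
  benzene ring core → C:6 H:6
  (− 2 ring H displaced by substituents)
  + SH → S:1 H:1
  + NH2 → N:1 H:2
Element totals:
  C: 6
  H: 7
  N: 1
  S: 1
Molecular formula: C6H7NS.
  M = 6(12.011) + 7(1.008) + 14.007 + 32.06
    = 72.066 + 7.056 + 14.007 + 32.060 = 125.189

125.19 g/mol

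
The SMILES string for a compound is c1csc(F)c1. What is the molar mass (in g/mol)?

Atom tally by fragment:
  thiophene ring core → C:4 H:4 S:1
  (− 1 ring H displaced by substituents)
  + F → F:1
Element totals:
  C: 4
  H: 3
  F: 1
  S: 1
Molecular formula: C4H3FS.
  M = 4(12.011) + 3(1.008) + 18.998 + 32.06
    = 48.044 + 3.024 + 18.998 + 32.060 = 102.126

102.13 g/mol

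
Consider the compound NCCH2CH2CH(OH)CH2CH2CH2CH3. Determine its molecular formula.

C8H15NO

Element totals:
  C: 8
  H: 15
  N: 1
  O: 1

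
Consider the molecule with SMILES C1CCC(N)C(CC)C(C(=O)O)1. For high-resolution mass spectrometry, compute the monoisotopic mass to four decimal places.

Atom tally by fragment:
  cyclohexane ring core → C:6 H:12
  (− 3 ring H displaced by substituents)
  + NH2 → N:1 H:2
  + C2H5 → C:2 H:5
  + COOH → C:1 H:1 O:2
Element totals:
  C: 9
  H: 17
  N: 1
  O: 2
Molecular formula: C9H17NO2.
  M = 9(12.0) + 17(1.007825) + 14.003074 + 2(15.994915)
    = 108.000000 + 17.133025 + 14.003074 + 31.989830 = 171.125929

171.1259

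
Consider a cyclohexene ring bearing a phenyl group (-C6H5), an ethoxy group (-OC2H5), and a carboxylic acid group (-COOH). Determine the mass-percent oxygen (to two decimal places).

Atom tally by fragment:
  cyclohexene ring core → C:6 H:10
  (− 3 ring H displaced by substituents)
  + C6H5 → C:6 H:5
  + OC2H5 → C:2 H:5 O:1
  + COOH → C:1 H:1 O:2
Element totals:
  C: 15
  H: 18
  O: 3
Molecular formula: C15H18O3.
Molar mass = 246.306 g/mol.
Mass from O: 3 × 15.999 = 47.997 g/mol.
%O = 47.997 / 246.306 × 100 = 19.49%.

19.49%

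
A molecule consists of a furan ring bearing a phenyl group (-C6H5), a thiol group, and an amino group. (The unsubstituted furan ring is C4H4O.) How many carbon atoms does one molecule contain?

Atom tally by fragment:
  furan ring core → C:4 H:4 O:1
  (− 3 ring H displaced by substituents)
  + C6H5 → C:6 H:5
  + SH → S:1 H:1
  + NH2 → N:1 H:2
Element totals:
  C: 10
  H: 9
  N: 1
  O: 1
  S: 1

10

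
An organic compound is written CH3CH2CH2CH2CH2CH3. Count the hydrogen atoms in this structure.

14

Element totals:
  C: 6
  H: 14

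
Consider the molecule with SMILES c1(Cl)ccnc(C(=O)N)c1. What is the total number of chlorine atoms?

1

Atom tally by fragment:
  pyridine ring core → C:5 H:5 N:1
  (− 2 ring H displaced by substituents)
  + Cl → Cl:1
  + CONH2 → C:1 H:2 O:1 N:1
Element totals:
  C: 6
  H: 5
  Cl: 1
  N: 2
  O: 1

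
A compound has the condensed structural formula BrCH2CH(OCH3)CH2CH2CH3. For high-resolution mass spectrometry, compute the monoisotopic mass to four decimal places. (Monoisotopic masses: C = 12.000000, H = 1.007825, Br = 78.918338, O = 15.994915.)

Atom tally by fragment:
  BrCH2 → C:1 H:2 Br:1
  CH(OCH3) → C:2 H:4 O:1
  CH2 → C:1 H:2
  CH2 → C:1 H:2
  CH3 → C:1 H:3
Element totals:
  C: 6
  H: 13
  Br: 1
  O: 1
Molecular formula: C6H13BrO.
  M = 6(12.0) + 13(1.007825) + 78.918338 + 15.994915
    = 72.000000 + 13.101725 + 78.918338 + 15.994915 = 180.014978

180.0150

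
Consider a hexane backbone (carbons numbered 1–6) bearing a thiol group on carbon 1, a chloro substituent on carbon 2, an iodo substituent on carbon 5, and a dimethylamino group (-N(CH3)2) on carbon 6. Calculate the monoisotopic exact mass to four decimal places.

320.9815

Atom tally by fragment:
  HSCH2 → C:1 H:3 S:1
  CH(Cl) → C:1 H:1 Cl:1
  CH2 → C:1 H:2
  CH2 → C:1 H:2
  CH(I) → C:1 H:1 I:1
  CH2N(CH3)2 → C:3 H:8 N:1
Element totals:
  C: 8
  H: 17
  Cl: 1
  I: 1
  N: 1
  S: 1
Molecular formula: C8H17ClINS.
  M = 8(12.0) + 17(1.007825) + 34.968853 + 126.904472 + 14.003074 + 31.972071
    = 96.000000 + 17.133025 + 34.968853 + 126.904472 + 14.003074 + 31.972071 = 320.981495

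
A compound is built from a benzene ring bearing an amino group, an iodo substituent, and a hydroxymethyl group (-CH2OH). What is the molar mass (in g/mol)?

249.05 g/mol

Atom tally by fragment:
  benzene ring core → C:6 H:6
  (− 3 ring H displaced by substituents)
  + NH2 → N:1 H:2
  + I → I:1
  + CH2OH → C:1 H:3 O:1
Element totals:
  C: 7
  H: 8
  I: 1
  N: 1
  O: 1
Molecular formula: C7H8INO.
  M = 7(12.011) + 8(1.008) + 126.904 + 14.007 + 15.999
    = 84.077 + 8.064 + 126.904 + 14.007 + 15.999 = 249.051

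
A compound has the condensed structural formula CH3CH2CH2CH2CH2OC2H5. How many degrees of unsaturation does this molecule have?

Atom tally by fragment:
  CH3 → C:1 H:3
  CH2 → C:1 H:2
  CH2 → C:1 H:2
  CH2 → C:1 H:2
  CH2OC2H5 → C:3 H:7 O:1
Element totals:
  C: 7
  H: 16
  O: 1
Molecular formula: C7H16O.
DoU = (2C + 2 + N − H − X) / 2 = (2·7 + 2 + 0 − 16 − 0) / 2 = 0.

0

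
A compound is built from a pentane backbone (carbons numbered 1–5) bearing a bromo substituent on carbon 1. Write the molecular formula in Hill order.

C5H11Br

Atom tally by fragment:
  BrCH2 → C:1 H:2 Br:1
  CH2 → C:1 H:2
  CH2 → C:1 H:2
  CH2 → C:1 H:2
  CH3 → C:1 H:3
Element totals:
  C: 5
  H: 11
  Br: 1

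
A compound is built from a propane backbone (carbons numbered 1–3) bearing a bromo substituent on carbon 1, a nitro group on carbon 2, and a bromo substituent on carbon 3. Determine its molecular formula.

Atom tally by fragment:
  BrCH2 → C:1 H:2 Br:1
  CH(NO2) → C:1 H:1 N:1 O:2
  CH2Br → C:1 H:2 Br:1
Element totals:
  C: 3
  H: 5
  Br: 2
  N: 1
  O: 2

C3H5Br2NO2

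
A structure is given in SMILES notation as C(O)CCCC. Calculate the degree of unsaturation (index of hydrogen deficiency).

0

Atom tally by fragment:
  HOCH2 → C:1 H:3 O:1
  CH2 → C:1 H:2
  CH2 → C:1 H:2
  CH2 → C:1 H:2
  CH3 → C:1 H:3
Element totals:
  C: 5
  H: 12
  O: 1
Molecular formula: C5H12O.
DoU = (2C + 2 + N − H − X) / 2 = (2·5 + 2 + 0 − 12 − 0) / 2 = 0.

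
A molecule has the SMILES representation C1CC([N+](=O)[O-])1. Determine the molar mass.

87.08 g/mol

Atom tally by fragment:
  cyclopropane ring core → C:3 H:6
  (− 1 ring H displaced by substituents)
  + NO2 → N:1 O:2
Element totals:
  C: 3
  H: 5
  N: 1
  O: 2
Molecular formula: C3H5NO2.
  M = 3(12.011) + 5(1.008) + 14.007 + 2(15.999)
    = 36.033 + 5.040 + 14.007 + 31.998 = 87.078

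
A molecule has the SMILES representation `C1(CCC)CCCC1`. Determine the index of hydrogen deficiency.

1

Atom tally by fragment:
  cyclopentane ring core → C:5 H:10
  (− 1 ring H displaced by substituents)
  + CH2CH2CH3 → C:3 H:7
Element totals:
  C: 8
  H: 16
Molecular formula: C8H16.
DoU = (2C + 2 + N − H − X) / 2 = (2·8 + 2 + 0 − 16 − 0) / 2 = 1.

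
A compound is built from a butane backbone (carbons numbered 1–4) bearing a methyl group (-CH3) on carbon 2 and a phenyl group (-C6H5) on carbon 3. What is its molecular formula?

C11H16

Atom tally by fragment:
  CH3 → C:1 H:3
  CH(CH3) → C:2 H:4
  CH(C6H5) → C:7 H:6
  CH3 → C:1 H:3
Element totals:
  C: 11
  H: 16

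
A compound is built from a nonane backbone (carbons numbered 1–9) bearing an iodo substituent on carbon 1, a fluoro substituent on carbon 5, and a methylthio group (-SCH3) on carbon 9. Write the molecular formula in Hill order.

Atom tally by fragment:
  ICH2 → C:1 H:2 I:1
  CH2 → C:1 H:2
  CH2 → C:1 H:2
  CH2 → C:1 H:2
  CH(F) → C:1 H:1 F:1
  CH2 → C:1 H:2
  CH2 → C:1 H:2
  CH2 → C:1 H:2
  CH2SCH3 → C:2 H:5 S:1
Element totals:
  C: 10
  H: 20
  F: 1
  I: 1
  S: 1

C10H20FIS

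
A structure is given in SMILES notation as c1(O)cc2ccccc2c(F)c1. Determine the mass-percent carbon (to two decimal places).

74.07%

Atom tally by fragment:
  naphthalene ring system core → C:10 H:8
  (− 2 ring H displaced by substituents)
  + OH → O:1 H:1
  + F → F:1
Element totals:
  C: 10
  H: 7
  F: 1
  O: 1
Molecular formula: C10H7FO.
Molar mass = 162.163 g/mol.
Mass from C: 10 × 12.011 = 120.110 g/mol.
%C = 120.110 / 162.163 × 100 = 74.07%.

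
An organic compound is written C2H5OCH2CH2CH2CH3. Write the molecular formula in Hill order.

Atom tally by fragment:
  C2H5OCH2 → C:3 H:7 O:1
  CH2 → C:1 H:2
  CH2 → C:1 H:2
  CH3 → C:1 H:3
Element totals:
  C: 6
  H: 14
  O: 1

C6H14O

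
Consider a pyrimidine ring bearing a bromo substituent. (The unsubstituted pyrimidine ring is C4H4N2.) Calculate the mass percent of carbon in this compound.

30.22%

Atom tally by fragment:
  pyrimidine ring core → C:4 H:4 N:2
  (− 1 ring H displaced by substituents)
  + Br → Br:1
Element totals:
  C: 4
  H: 3
  Br: 1
  N: 2
Molecular formula: C4H3BrN2.
Molar mass = 158.986 g/mol.
Mass from C: 4 × 12.011 = 48.044 g/mol.
%C = 48.044 / 158.986 × 100 = 30.22%.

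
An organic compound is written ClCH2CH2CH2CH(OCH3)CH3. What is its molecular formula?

C6H13ClO

Atom tally by fragment:
  ClCH2 → C:1 H:2 Cl:1
  CH2 → C:1 H:2
  CH2 → C:1 H:2
  CH(OCH3) → C:2 H:4 O:1
  CH3 → C:1 H:3
Element totals:
  C: 6
  H: 13
  Cl: 1
  O: 1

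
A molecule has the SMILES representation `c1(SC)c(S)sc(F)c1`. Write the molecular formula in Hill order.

C5H5FS3

Atom tally by fragment:
  thiophene ring core → C:4 H:4 S:1
  (− 3 ring H displaced by substituents)
  + SCH3 → C:1 H:3 S:1
  + SH → S:1 H:1
  + F → F:1
Element totals:
  C: 5
  H: 5
  F: 1
  S: 3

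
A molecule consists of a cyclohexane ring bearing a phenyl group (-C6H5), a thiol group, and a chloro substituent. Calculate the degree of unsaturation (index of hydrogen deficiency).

Atom tally by fragment:
  cyclohexane ring core → C:6 H:12
  (− 3 ring H displaced by substituents)
  + C6H5 → C:6 H:5
  + SH → S:1 H:1
  + Cl → Cl:1
Element totals:
  C: 12
  H: 15
  Cl: 1
  S: 1
Molecular formula: C12H15ClS.
DoU = (2C + 2 + N − H − X) / 2 = (2·12 + 2 + 0 − 15 − 1) / 2 = 5.

5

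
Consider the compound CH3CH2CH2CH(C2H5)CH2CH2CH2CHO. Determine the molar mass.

Atom tally by fragment:
  CH3 → C:1 H:3
  CH2 → C:1 H:2
  CH2 → C:1 H:2
  CH(C2H5) → C:3 H:6
  CH2 → C:1 H:2
  CH2 → C:1 H:2
  CH2CHO → C:2 H:3 O:1
Element totals:
  C: 10
  H: 20
  O: 1
Molecular formula: C10H20O.
  M = 10(12.011) + 20(1.008) + 15.999
    = 120.110 + 20.160 + 15.999 = 156.269

156.27 g/mol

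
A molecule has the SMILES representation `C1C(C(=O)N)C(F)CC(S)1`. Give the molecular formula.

Atom tally by fragment:
  cyclopentane ring core → C:5 H:10
  (− 3 ring H displaced by substituents)
  + CONH2 → C:1 H:2 O:1 N:1
  + F → F:1
  + SH → S:1 H:1
Element totals:
  C: 6
  H: 10
  F: 1
  N: 1
  O: 1
  S: 1

C6H10FNOS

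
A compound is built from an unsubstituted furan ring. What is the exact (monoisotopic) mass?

68.0262

Atom tally by fragment:
  furan ring core → C:4 H:4 O:1
Element totals:
  C: 4
  H: 4
  O: 1
Molecular formula: C4H4O.
  M = 4(12.0) + 4(1.007825) + 15.994915
    = 48.000000 + 4.031300 + 15.994915 = 68.026215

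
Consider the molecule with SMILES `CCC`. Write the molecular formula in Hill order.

Atom tally by fragment:
  CH3 → C:1 H:3
  CH2 → C:1 H:2
  CH3 → C:1 H:3
Element totals:
  C: 3
  H: 8

C3H8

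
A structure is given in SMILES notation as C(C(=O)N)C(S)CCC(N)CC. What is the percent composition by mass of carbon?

50.49%

Atom tally by fragment:
  H2NOCCH2 → C:2 H:4 O:1 N:1
  CH(SH) → C:1 H:2 S:1
  CH2 → C:1 H:2
  CH2 → C:1 H:2
  CH(NH2) → C:1 H:3 N:1
  CH2 → C:1 H:2
  CH3 → C:1 H:3
Element totals:
  C: 8
  H: 18
  N: 2
  O: 1
  S: 1
Molecular formula: C8H18N2OS.
Molar mass = 190.305 g/mol.
Mass from C: 8 × 12.011 = 96.088 g/mol.
%C = 96.088 / 190.305 × 100 = 50.49%.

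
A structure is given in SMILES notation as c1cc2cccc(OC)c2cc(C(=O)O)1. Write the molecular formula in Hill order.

Atom tally by fragment:
  naphthalene ring system core → C:10 H:8
  (− 2 ring H displaced by substituents)
  + OCH3 → C:1 H:3 O:1
  + COOH → C:1 H:1 O:2
Element totals:
  C: 12
  H: 10
  O: 3

C12H10O3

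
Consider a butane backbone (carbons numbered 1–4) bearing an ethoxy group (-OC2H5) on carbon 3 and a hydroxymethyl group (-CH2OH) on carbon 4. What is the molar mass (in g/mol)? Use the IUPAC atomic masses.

132.20 g/mol

Atom tally by fragment:
  CH3 → C:1 H:3
  CH2 → C:1 H:2
  CH(OC2H5) → C:3 H:6 O:1
  CH2CH2OH → C:2 H:5 O:1
Element totals:
  C: 7
  H: 16
  O: 2
Molecular formula: C7H16O2.
  M = 7(12.011) + 16(1.008) + 2(15.999)
    = 84.077 + 16.128 + 31.998 = 132.203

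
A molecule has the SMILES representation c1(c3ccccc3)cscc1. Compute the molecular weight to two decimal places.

Atom tally by fragment:
  thiophene ring core → C:4 H:4 S:1
  (− 1 ring H displaced by substituents)
  + C6H5 → C:6 H:5
Element totals:
  C: 10
  H: 8
  S: 1
Molecular formula: C10H8S.
  M = 10(12.011) + 8(1.008) + 32.06
    = 120.110 + 8.064 + 32.060 = 160.234

160.23 g/mol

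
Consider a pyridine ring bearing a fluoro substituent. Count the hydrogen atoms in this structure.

Atom tally by fragment:
  pyridine ring core → C:5 H:5 N:1
  (− 1 ring H displaced by substituents)
  + F → F:1
Element totals:
  C: 5
  H: 4
  F: 1
  N: 1

4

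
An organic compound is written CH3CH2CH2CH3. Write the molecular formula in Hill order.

C4H10

Element totals:
  C: 4
  H: 10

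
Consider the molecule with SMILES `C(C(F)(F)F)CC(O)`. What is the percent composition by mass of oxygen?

Atom tally by fragment:
  F3CCH2 → C:2 H:2 F:3
  CH2 → C:1 H:2
  CH2OH → C:1 H:3 O:1
Element totals:
  C: 4
  H: 7
  F: 3
  O: 1
Molecular formula: C4H7F3O.
Molar mass = 128.093 g/mol.
Mass from O: 1 × 15.999 = 15.999 g/mol.
%O = 15.999 / 128.093 × 100 = 12.49%.

12.49%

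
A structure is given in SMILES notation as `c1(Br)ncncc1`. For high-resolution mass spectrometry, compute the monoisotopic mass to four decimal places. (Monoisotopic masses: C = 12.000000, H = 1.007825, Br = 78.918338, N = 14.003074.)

Atom tally by fragment:
  pyrimidine ring core → C:4 H:4 N:2
  (− 1 ring H displaced by substituents)
  + Br → Br:1
Element totals:
  C: 4
  H: 3
  Br: 1
  N: 2
Molecular formula: C4H3BrN2.
  M = 4(12.0) + 3(1.007825) + 78.918338 + 2(14.003074)
    = 48.000000 + 3.023475 + 78.918338 + 28.006148 = 157.947961

157.9480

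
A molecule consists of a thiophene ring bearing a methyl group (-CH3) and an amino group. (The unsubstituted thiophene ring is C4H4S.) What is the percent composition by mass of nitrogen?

12.38%

Atom tally by fragment:
  thiophene ring core → C:4 H:4 S:1
  (− 2 ring H displaced by substituents)
  + CH3 → C:1 H:3
  + NH2 → N:1 H:2
Element totals:
  C: 5
  H: 7
  N: 1
  S: 1
Molecular formula: C5H7NS.
Molar mass = 113.178 g/mol.
Mass from N: 1 × 14.007 = 14.007 g/mol.
%N = 14.007 / 113.178 × 100 = 12.38%.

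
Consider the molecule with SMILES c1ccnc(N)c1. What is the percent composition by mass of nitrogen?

Atom tally by fragment:
  pyridine ring core → C:5 H:5 N:1
  (− 1 ring H displaced by substituents)
  + NH2 → N:1 H:2
Element totals:
  C: 5
  H: 6
  N: 2
Molecular formula: C5H6N2.
Molar mass = 94.117 g/mol.
Mass from N: 2 × 14.007 = 28.014 g/mol.
%N = 28.014 / 94.117 × 100 = 29.77%.

29.77%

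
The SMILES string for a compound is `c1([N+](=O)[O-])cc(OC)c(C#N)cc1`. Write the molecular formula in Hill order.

C8H6N2O3

Atom tally by fragment:
  benzene ring core → C:6 H:6
  (− 3 ring H displaced by substituents)
  + NO2 → N:1 O:2
  + OCH3 → C:1 H:3 O:1
  + CN → C:1 N:1
Element totals:
  C: 8
  H: 6
  N: 2
  O: 3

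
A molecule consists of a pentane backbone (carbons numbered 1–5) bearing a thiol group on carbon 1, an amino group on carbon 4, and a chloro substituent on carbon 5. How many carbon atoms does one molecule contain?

Atom tally by fragment:
  HSCH2 → C:1 H:3 S:1
  CH2 → C:1 H:2
  CH2 → C:1 H:2
  CH(NH2) → C:1 H:3 N:1
  CH2Cl → C:1 H:2 Cl:1
Element totals:
  C: 5
  H: 12
  Cl: 1
  N: 1
  S: 1

5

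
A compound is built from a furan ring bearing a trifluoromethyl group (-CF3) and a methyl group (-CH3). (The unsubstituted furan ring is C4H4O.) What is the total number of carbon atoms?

Atom tally by fragment:
  furan ring core → C:4 H:4 O:1
  (− 2 ring H displaced by substituents)
  + CF3 → C:1 F:3
  + CH3 → C:1 H:3
Element totals:
  C: 6
  H: 5
  F: 3
  O: 1

6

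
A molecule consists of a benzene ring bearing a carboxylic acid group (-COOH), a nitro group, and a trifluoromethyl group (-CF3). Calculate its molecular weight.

235.12 g/mol

Atom tally by fragment:
  benzene ring core → C:6 H:6
  (− 3 ring H displaced by substituents)
  + COOH → C:1 H:1 O:2
  + NO2 → N:1 O:2
  + CF3 → C:1 F:3
Element totals:
  C: 8
  H: 4
  F: 3
  N: 1
  O: 4
Molecular formula: C8H4F3NO4.
  M = 8(12.011) + 4(1.008) + 3(18.998) + 14.007 + 4(15.999)
    = 96.088 + 4.032 + 56.994 + 14.007 + 63.996 = 235.117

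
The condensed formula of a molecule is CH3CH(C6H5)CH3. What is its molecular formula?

C9H12

Element totals:
  C: 9
  H: 12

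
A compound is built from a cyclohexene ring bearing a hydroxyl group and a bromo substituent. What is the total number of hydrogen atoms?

Atom tally by fragment:
  cyclohexene ring core → C:6 H:10
  (− 2 ring H displaced by substituents)
  + OH → O:1 H:1
  + Br → Br:1
Element totals:
  C: 6
  H: 9
  Br: 1
  O: 1

9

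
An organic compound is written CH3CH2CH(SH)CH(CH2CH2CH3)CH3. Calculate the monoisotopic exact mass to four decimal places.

Element totals:
  C: 8
  H: 18
  S: 1
Molecular formula: C8H18S.
  M = 8(12.0) + 18(1.007825) + 31.972071
    = 96.000000 + 18.140850 + 31.972071 = 146.112921

146.1129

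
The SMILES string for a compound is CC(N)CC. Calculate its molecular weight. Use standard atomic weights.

73.14 g/mol

Atom tally by fragment:
  CH3 → C:1 H:3
  CH(NH2) → C:1 H:3 N:1
  CH2 → C:1 H:2
  CH3 → C:1 H:3
Element totals:
  C: 4
  H: 11
  N: 1
Molecular formula: C4H11N.
  M = 4(12.011) + 11(1.008) + 14.007
    = 48.044 + 11.088 + 14.007 = 73.139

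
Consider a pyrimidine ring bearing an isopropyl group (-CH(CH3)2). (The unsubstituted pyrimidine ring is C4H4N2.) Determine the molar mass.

122.17 g/mol

Atom tally by fragment:
  pyrimidine ring core → C:4 H:4 N:2
  (− 1 ring H displaced by substituents)
  + CH(CH3)2 → C:3 H:7
Element totals:
  C: 7
  H: 10
  N: 2
Molecular formula: C7H10N2.
  M = 7(12.011) + 10(1.008) + 2(14.007)
    = 84.077 + 10.080 + 28.014 = 122.171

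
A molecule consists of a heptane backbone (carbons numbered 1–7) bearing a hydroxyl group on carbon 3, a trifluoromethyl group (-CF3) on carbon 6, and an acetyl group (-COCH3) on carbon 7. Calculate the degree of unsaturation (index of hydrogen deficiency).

1

Atom tally by fragment:
  CH3 → C:1 H:3
  CH2 → C:1 H:2
  CH(OH) → C:1 H:2 O:1
  CH2 → C:1 H:2
  CH2 → C:1 H:2
  CH(CF3) → C:2 H:1 F:3
  CH2COCH3 → C:3 H:5 O:1
Element totals:
  C: 10
  H: 17
  F: 3
  O: 2
Molecular formula: C10H17F3O2.
DoU = (2C + 2 + N − H − X) / 2 = (2·10 + 2 + 0 − 17 − 3) / 2 = 1.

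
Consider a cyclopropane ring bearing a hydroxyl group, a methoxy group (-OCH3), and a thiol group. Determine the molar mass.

Atom tally by fragment:
  cyclopropane ring core → C:3 H:6
  (− 3 ring H displaced by substituents)
  + OH → O:1 H:1
  + OCH3 → C:1 H:3 O:1
  + SH → S:1 H:1
Element totals:
  C: 4
  H: 8
  O: 2
  S: 1
Molecular formula: C4H8O2S.
  M = 4(12.011) + 8(1.008) + 2(15.999) + 32.06
    = 48.044 + 8.064 + 31.998 + 32.060 = 120.166

120.17 g/mol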